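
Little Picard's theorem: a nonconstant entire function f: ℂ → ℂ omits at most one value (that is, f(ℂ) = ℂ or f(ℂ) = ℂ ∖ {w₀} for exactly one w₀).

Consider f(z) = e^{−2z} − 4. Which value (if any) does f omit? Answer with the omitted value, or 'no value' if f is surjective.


Little Picard bounds the complement of f(ℂ) to at most one point.
e^{−2z} is never zero on ℂ, so 1·e^{−2z} takes every value in ℂ ∖ {0}. Adding -4 shifts the range to ℂ ∖ {-4}. Thus f omits exactly the value -4.

Omitted value: -4.


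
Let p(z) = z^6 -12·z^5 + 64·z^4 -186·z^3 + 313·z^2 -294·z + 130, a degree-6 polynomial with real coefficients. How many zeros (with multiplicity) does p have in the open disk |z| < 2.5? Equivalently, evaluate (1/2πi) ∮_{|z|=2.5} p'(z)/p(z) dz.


The zeros of p are: (2 + 1i), (2 - 1i), (3 + 2i), (3 - 2i), (1 + 1i), (1 - 1i).
Their magnitudes are: 2.236, 2.236, 3.606, 3.606, 1.414, 1.414.
Zeros with |z| < R = 2.5: (2 + 1i), (2 - 1i), (1 + 1i), (1 - 1i).
Count = 4.
By the argument principle, (1/2πi) ∮_{|z|=R} p'(z)/p(z) dz equals exactly this count.

Number of zeros inside |z| < 2.5: 4.


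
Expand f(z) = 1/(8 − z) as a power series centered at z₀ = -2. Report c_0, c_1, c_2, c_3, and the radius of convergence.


Let w = z − z₀, so z = z₀ + w.
Then 8 − z = 8 − (z₀ + w) = (8 − z₀) − w = 10 − w.
f(z) = 1/(10 − w) = (1/(10)) · 1/(1 − w/(10)) = Σ_{n≥0} w^n / (10)^(n+1).
So c_n = 1/(10)^(n+1):
  c_0 = 1/(10)^1 = 1/10.
  c_1 = 1/(10)^2 = 1/100.
  c_2 = 1/(10)^3 = 1/1000.
  c_3 = 1/(10)^4 = 1/10000.
The series is valid for |w/d| < 1, i.e. |z − z₀| < |d|.
Radius of convergence: R = |8 − z₀| = |10| = 10 (distance from z₀ to the singularity z = 8).

c_0 = 1/10, c_1 = 1/100, c_2 = 1/1000, c_3 = 1/10000; R = 10.


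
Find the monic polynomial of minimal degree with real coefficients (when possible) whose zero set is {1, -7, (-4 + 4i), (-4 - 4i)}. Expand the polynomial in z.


The polynomial is p(z) = ∏_{α ∈ S} (z − α), where S = {1, -7, (-4 + 4i), (-4 - 4i)}.
Expanding the product yields: p(z) = z^4 + 14·z^3 + 73·z^2 + 136·z -224.
Note conjugate pairs combine to real quadratics: (z − (-4+4i))(z − (-4−4i)) = z² + 8z + 32.
The resulting polynomial has degree 4 and real coefficients as required.

p(z) = z^4 + 14·z^3 + 73·z^2 + 136·z -224.


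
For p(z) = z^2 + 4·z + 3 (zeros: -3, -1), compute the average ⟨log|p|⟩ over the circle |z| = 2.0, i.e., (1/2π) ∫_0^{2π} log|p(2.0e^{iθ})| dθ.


Zeros: -3, -1; r = 2.0.
Inside |z| < r: -1. Outside (|z| ≥ r): -3.
p(0) = 3, so log|p(0)| = log(3) = 1.0986.
Apply Jensen: I(r) = log|p(0)| + Σ_k log(r/|z_k|), summed over zeros inside |z| < r.
  log(r/|z_k|) for z_k = -1: log(2.0/1) = 0.6931
  Outside zeros (-3) contribute nothing to the Jensen sum.
Sum over inside zeros: 0.6931.
I(r) = log|p(0)| + (inside sum) = 1.0986 + 0.6931 = 1.7918.
Note: since some zeros are outside |z| ≤ r, the simplified n·log(r) form does NOT apply — only the inside zeros contribute.

I(r) ≈ 1.7918.


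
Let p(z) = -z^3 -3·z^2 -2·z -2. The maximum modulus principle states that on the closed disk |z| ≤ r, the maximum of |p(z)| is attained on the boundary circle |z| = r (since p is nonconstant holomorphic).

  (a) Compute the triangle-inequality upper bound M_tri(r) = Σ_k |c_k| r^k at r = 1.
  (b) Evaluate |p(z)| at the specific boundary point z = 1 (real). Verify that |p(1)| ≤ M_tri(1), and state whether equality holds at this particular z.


Coefficients: c_0 = -2, c_1 = -2, c_2 = -3, c_3 = -1. Radius r = 1.
Part (a). Triangle bound: M_tri(r) = Σ_k |c_k| r^k
  = |-2|·1^0 + |-2|·1^1 + |-3|·1^2 + |-1|·1^3
  = 2 + 2 + 3 + 1 = 8.
This bounds M(r) := max_{|z|=r} |p(z)| from above; equality holds iff all terms c_k z^k can be made to align in phase at a single z on |z|=r.
Part (b). At z = 1 (real, on the circle |z| = r):
  p(1) = (-2)·1^0 + (-2)·1^1 + (-3)·1^2 + (-1)·1^3 = -8.
  |p(1)| = 8.
Since all nonzero coefficients share the same sign, |p(1)| = 8 = M_tri(1); the triangle bound is attained at z = 1, so in fact M(r) = 8.

M_tri(1) = 8; |p(1)| = 8; equality at z=1: yes.


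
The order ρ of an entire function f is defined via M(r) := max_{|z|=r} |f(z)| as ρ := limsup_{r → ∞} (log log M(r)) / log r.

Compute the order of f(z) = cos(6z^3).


Write cos(w) = (e^{iw} ± e^{−iw})/(2 or 2i), so |cos(w)| ≤ e^{|w|}. With w = 6z^3, |w| ≤ 6r^3 + 0 on |z|=r, giving M(r) ≤ e^{6r^3 + 0} and ρ ≤ 3. For the lower bound, choose z on |z|=r with 6z^3 purely imaginary of modulus 6r^3; then |cos(6z^3)| grows like e^{6r^3}/2, so ρ ≥ 3. Hence ρ = 3.
Therefore ρ = 3.

Order ρ = 3.


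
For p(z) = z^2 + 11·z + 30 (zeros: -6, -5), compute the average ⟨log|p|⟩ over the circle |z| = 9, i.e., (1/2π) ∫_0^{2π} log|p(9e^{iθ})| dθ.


Zeros: -6, -5; r = 9.
Inside |z| < r: -6, -5. Outside (|z| ≥ r): ∅.
p(0) = 30, so log|p(0)| = log(30) = 3.4012.
Apply Jensen: I(r) = log|p(0)| + Σ_k log(r/|z_k|), summed over zeros inside |z| < r.
  log(r/|z_k|) for z_k = -6: log(9/6) = 0.4055
  log(r/|z_k|) for z_k = -5: log(9/5) = 0.5878
Sum over inside zeros: 0.9933.
I(r) = log|p(0)| + (inside sum) = 3.4012 + 0.9933 = 4.3944.
Closed form (all zeros inside, monic): I(r) = n·log(r) = 2·log(9) = 4.3944. ✓

I(r) ≈ 4.3944.


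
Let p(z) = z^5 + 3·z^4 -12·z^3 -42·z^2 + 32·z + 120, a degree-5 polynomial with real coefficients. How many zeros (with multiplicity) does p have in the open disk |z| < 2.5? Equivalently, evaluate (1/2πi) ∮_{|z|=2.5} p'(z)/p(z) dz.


The zeros of p are: -2, 2, (-3 + 1i), (-3 - 1i), 3.
Their magnitudes are: 2, 2, 3.162, 3.162, 3.
Zeros with |z| < R = 2.5: -2, 2.
Count = 2.
By the argument principle, (1/2πi) ∮_{|z|=R} p'(z)/p(z) dz equals exactly this count.

Number of zeros inside |z| < 2.5: 2.


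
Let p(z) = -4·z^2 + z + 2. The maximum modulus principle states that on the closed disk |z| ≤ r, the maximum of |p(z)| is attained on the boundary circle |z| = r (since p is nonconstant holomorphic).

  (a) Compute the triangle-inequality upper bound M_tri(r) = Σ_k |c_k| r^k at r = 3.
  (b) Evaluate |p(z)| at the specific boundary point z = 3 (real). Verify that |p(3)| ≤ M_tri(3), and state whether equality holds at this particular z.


Coefficients: c_0 = 2, c_1 = 1, c_2 = -4. Radius r = 3.
Part (a). Triangle bound: M_tri(r) = Σ_k |c_k| r^k
  = |2|·3^0 + |1|·3^1 + |-4|·3^2
  = 2 + 3 + 36 = 41.
This bounds M(r) := max_{|z|=r} |p(z)| from above; equality holds iff all terms c_k z^k can be made to align in phase at a single z on |z|=r.
Part (b). At z = 3 (real, on the circle |z| = r):
  p(3) = (2)·3^0 + (1)·3^1 + (-4)·3^2 = -31.
  |p(3)| = 31.
Check: |p(3)| = 31 ≤ 41 = M_tri(3). ✓ Equality does not hold at z = 3 (the coefficients have mixed signs, so the terms do not all align in phase there).

M_tri(3) = 41; |p(3)| = 31; equality at z=3: no.


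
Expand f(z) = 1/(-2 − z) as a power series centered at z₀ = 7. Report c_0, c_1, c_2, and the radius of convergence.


Let w = z − z₀, so z = z₀ + w.
Then -2 − z = -2 − (z₀ + w) = (-2 − z₀) − w = -9 − w.
f(z) = 1/(-9 − w) = (1/(-9)) · 1/(1 − w/(-9)) = Σ_{n≥0} w^n / (-9)^(n+1).
So c_n = 1/(-9)^(n+1):
  c_0 = 1/(-9)^1 = -1/9.
  c_1 = 1/(-9)^2 = 1/81.
  c_2 = 1/(-9)^3 = -1/729.
The series is valid for |w/d| < 1, i.e. |z − z₀| < |d|.
Radius of convergence: R = |-2 − z₀| = |-9| = 9 (distance from z₀ to the singularity z = -2).

c_0 = -1/9, c_1 = 1/81, c_2 = -1/729; R = 9.


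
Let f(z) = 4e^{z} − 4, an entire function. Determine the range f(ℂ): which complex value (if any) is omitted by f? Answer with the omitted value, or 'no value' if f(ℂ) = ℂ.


Little Picard bounds the complement of f(ℂ) to at most one point.
e^{z} is never zero on ℂ, so 4·e^{z} takes every value in ℂ ∖ {0}. Adding -4 shifts the range to ℂ ∖ {-4}. Thus f omits exactly the value -4.

Omitted value: -4.


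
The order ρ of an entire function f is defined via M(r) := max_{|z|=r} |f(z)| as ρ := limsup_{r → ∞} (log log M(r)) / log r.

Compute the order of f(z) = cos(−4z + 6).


cos(w) is a linear combination of e^{iw} and e^{−iw} (or e^w, e^{−w} in the hyperbolic case), so |cos(w)| ≤ e^{|w|}. With w = −4z + 6, |w| ≤ 4|z| + 6 = 4r + 6 on |z| = r, giving M(r) ≤ e^{4r + 6}, so ρ ≤ 1. On a suitable ray (z = it for sin/cos; z = t for sinh/cosh, t real → ∞), |cos(−4z + 6)| grows like e^{4|t|}/2, so ρ ≥ 1. Hence ρ = 1.
Therefore ρ = 1.

Order ρ = 1.


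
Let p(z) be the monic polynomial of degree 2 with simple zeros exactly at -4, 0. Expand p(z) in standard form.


The polynomial is p(z) = ∏_{α ∈ S} (z − α), where S = {-4, 0}.
Expanding the product yields: p(z) = z^2 + 4·z.
The resulting polynomial has degree 2 and real coefficients as required.

p(z) = z^2 + 4·z.


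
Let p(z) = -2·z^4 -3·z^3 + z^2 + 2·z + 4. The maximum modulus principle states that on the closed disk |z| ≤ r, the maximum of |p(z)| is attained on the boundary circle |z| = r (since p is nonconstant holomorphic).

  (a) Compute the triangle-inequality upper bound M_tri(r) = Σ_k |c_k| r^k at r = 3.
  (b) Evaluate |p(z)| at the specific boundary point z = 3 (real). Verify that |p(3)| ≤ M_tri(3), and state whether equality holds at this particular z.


Coefficients: c_0 = 4, c_1 = 2, c_2 = 1, c_3 = -3, c_4 = -2. Radius r = 3.
Part (a). Triangle bound: M_tri(r) = Σ_k |c_k| r^k
  = |4|·3^0 + |2|·3^1 + |1|·3^2 + |-3|·3^3 + |-2|·3^4
  = 4 + 6 + 9 + 81 + 162 = 262.
This bounds M(r) := max_{|z|=r} |p(z)| from above; equality holds iff all terms c_k z^k can be made to align in phase at a single z on |z|=r.
Part (b). At z = 3 (real, on the circle |z| = r):
  p(3) = (4)·3^0 + (2)·3^1 + (1)·3^2 + (-3)·3^3 + (-2)·3^4 = -224.
  |p(3)| = 224.
Check: |p(3)| = 224 ≤ 262 = M_tri(3). ✓ Equality does not hold at z = 3 (the coefficients have mixed signs, so the terms do not all align in phase there).

M_tri(3) = 262; |p(3)| = 224; equality at z=3: no.


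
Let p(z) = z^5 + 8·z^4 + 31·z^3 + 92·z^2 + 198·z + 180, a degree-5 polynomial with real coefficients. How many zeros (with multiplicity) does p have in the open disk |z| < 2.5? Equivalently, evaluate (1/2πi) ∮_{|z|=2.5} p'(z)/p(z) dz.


The zeros of p are: (0 + 3i), (0 - 3i), -2, (-3 + 1i), (-3 - 1i).
Their magnitudes are: 3, 3, 2, 3.162, 3.162.
Zeros with |z| < R = 2.5: -2.
Count = 1.
By the argument principle, (1/2πi) ∮_{|z|=R} p'(z)/p(z) dz equals exactly this count.

Number of zeros inside |z| < 2.5: 1.


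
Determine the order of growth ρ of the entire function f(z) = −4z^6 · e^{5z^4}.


M(r) = max_{|z|=r} |-4|·|z|^6·|e^{5z^4}| = 4·r^6 · e^{5r^4} (the factors attain their maxima compatibly on |z|=r). Then log M(r) = log 4 + 6·log r + 5r^4, dominated by the last term, so log log M(r) ~ 4·log r. The polynomial factor -4z^6 contributes only a log r term and does not affect the order. ρ = 4.
Therefore ρ = 4.

Order ρ = 4.


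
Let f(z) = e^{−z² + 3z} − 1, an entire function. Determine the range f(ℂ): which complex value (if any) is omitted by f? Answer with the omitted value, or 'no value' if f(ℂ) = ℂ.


Little Picard bounds the complement of f(ℂ) to at most one point.
The exponent g(z) = −z² + 3z is a nonconstant polynomial, hence surjective onto ℂ. So e^{g(z)} takes every value in {e^w : w ∈ ℂ} = ℂ ∖ {0}. Adding -1 shifts the range to ℂ ∖ {-1}. f omits exactly -1.

Omitted value: -1.


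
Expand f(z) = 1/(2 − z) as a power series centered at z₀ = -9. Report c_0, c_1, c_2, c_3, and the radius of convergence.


Let w = z − z₀, so z = z₀ + w.
Then 2 − z = 2 − (z₀ + w) = (2 − z₀) − w = 11 − w.
f(z) = 1/(11 − w) = (1/(11)) · 1/(1 − w/(11)) = Σ_{n≥0} w^n / (11)^(n+1).
So c_n = 1/(11)^(n+1):
  c_0 = 1/(11)^1 = 1/11.
  c_1 = 1/(11)^2 = 1/121.
  c_2 = 1/(11)^3 = 1/1331.
  c_3 = 1/(11)^4 = 1/14641.
The series is valid for |w/d| < 1, i.e. |z − z₀| < |d|.
Radius of convergence: R = |2 − z₀| = |11| = 11 (distance from z₀ to the singularity z = 2).

c_0 = 1/11, c_1 = 1/121, c_2 = 1/1331, c_3 = 1/14641; R = 11.


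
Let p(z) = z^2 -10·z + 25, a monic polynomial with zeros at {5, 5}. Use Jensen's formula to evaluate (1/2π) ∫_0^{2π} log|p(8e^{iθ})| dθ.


Zeros: 5, 5; r = 8.
Inside |z| < r: 5, 5. Outside (|z| ≥ r): ∅.
p(0) = 25, so log|p(0)| = log(25) = 3.2189.
Apply Jensen: I(r) = log|p(0)| + Σ_k log(r/|z_k|), summed over zeros inside |z| < r.
  log(r/|z_k|) for z_k = 5: log(8/5) = 0.4700
  log(r/|z_k|) for z_k = 5: log(8/5) = 0.4700
Sum over inside zeros: 0.9400.
I(r) = log|p(0)| + (inside sum) = 3.2189 + 0.9400 = 4.1589.
Closed form (all zeros inside, monic): I(r) = n·log(r) = 2·log(8) = 4.1589. ✓

I(r) ≈ 4.1589.


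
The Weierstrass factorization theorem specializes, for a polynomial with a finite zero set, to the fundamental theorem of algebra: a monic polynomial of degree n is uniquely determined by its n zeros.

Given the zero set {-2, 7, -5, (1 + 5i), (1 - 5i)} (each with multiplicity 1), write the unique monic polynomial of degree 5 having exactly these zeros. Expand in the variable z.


The polynomial is p(z) = ∏_{α ∈ S} (z − α), where S = {-2, 7, -5, (1 + 5i), (1 - 5i)}.
Expanding the product yields: p(z) = z^5 -2·z^4 -13·z^3 + 8·z^2 -874·z -1820.
Note conjugate pairs combine to real quadratics: (z − (1+5i))(z − (1−5i)) = z² − 2z + 26.
The resulting polynomial has degree 5 and real coefficients as required.

p(z) = z^5 -2·z^4 -13·z^3 + 8·z^2 -874·z -1820.


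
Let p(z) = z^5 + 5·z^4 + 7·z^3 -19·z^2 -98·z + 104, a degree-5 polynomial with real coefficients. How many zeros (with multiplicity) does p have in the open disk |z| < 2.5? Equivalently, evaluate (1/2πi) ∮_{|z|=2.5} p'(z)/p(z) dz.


The zeros of p are: 1, -4, 2, (-2 + 3i), (-2 - 3i).
Their magnitudes are: 1, 4, 2, 3.606, 3.606.
Zeros with |z| < R = 2.5: 1, 2.
Count = 2.
By the argument principle, (1/2πi) ∮_{|z|=R} p'(z)/p(z) dz equals exactly this count.

Number of zeros inside |z| < 2.5: 2.


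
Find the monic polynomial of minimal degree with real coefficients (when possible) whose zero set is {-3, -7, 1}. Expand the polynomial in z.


The polynomial is p(z) = ∏_{α ∈ S} (z − α), where S = {-3, -7, 1}.
Expanding the product yields: p(z) = z^3 + 9·z^2 + 11·z -21.
The resulting polynomial has degree 3 and real coefficients as required.

p(z) = z^3 + 9·z^2 + 11·z -21.


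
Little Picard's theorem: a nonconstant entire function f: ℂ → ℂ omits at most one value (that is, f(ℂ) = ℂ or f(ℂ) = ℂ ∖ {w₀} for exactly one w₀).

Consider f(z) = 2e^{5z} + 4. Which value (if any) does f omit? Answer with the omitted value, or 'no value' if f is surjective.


Little Picard bounds the complement of f(ℂ) to at most one point.
e^{5z} is never zero on ℂ, so 2·e^{5z} takes every value in ℂ ∖ {0}. Adding 4 shifts the range to ℂ ∖ {4}. Thus f omits exactly the value 4.

Omitted value: 4.


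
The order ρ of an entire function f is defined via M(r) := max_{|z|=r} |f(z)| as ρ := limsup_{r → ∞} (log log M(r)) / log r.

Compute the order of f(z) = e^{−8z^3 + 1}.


|e^{−8z^3 + 1}| = e^{Re(-8·z^3) + 1} ≤ e^{8|z|^3 + 1} = e^{8r^3 + 1} on |z| = r, so ρ ≤ 3. Choosing z on |z|=r so that -8·z^3 is real positive (always possible by picking arg z appropriately) gives |f(z)| = e^{8r^3 + 1}, matching the bound. The additive constant 1 does not affect log log M(r) ~ 3·log r. Hence ρ = 3.
Therefore ρ = 3.

Order ρ = 3.


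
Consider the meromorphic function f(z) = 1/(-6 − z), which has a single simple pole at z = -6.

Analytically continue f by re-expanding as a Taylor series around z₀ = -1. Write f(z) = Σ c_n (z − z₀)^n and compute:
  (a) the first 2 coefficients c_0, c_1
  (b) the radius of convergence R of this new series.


Let w = z − z₀, so z = z₀ + w.
Then -6 − z = -6 − (z₀ + w) = (-6 − z₀) − w = -5 − w.
f(z) = 1/(-5 − w) = (1/(-5)) · 1/(1 − w/(-5)) = Σ_{n≥0} w^n / (-5)^(n+1).
So c_n = 1/(-5)^(n+1):
  c_0 = 1/(-5)^1 = -1/5.
  c_1 = 1/(-5)^2 = 1/25.
The series is valid for |w/d| < 1, i.e. |z − z₀| < |d|.
Radius of convergence: R = |-6 − z₀| = |-5| = 5 (distance from z₀ to the singularity z = -6).

c_0 = -1/5, c_1 = 1/25; R = 5.


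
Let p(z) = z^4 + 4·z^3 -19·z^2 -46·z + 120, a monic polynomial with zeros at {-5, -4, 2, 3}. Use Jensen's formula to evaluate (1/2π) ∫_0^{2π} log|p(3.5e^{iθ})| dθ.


Zeros: -5, -4, 2, 3; r = 3.5.
Inside |z| < r: 2, 3. Outside (|z| ≥ r): -5, -4.
p(0) = 120, so log|p(0)| = log(120) = 4.7875.
Apply Jensen: I(r) = log|p(0)| + Σ_k log(r/|z_k|), summed over zeros inside |z| < r.
  log(r/|z_k|) for z_k = 2: log(3.5/2) = 0.5596
  log(r/|z_k|) for z_k = 3: log(3.5/3) = 0.1542
  Outside zeros (-5, -4) contribute nothing to the Jensen sum.
Sum over inside zeros: 0.7138.
I(r) = log|p(0)| + (inside sum) = 4.7875 + 0.7138 = 5.5013.
Note: since some zeros are outside |z| ≤ r, the simplified n·log(r) form does NOT apply — only the inside zeros contribute.

I(r) ≈ 5.5013.


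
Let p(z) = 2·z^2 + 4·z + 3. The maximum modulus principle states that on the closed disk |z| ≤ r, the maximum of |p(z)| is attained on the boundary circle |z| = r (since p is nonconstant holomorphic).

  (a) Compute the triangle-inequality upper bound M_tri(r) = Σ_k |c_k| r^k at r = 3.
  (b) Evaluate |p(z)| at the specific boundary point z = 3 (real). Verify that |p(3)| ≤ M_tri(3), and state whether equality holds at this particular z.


Coefficients: c_0 = 3, c_1 = 4, c_2 = 2. Radius r = 3.
Part (a). Triangle bound: M_tri(r) = Σ_k |c_k| r^k
  = |3|·3^0 + |4|·3^1 + |2|·3^2
  = 3 + 12 + 18 = 33.
This bounds M(r) := max_{|z|=r} |p(z)| from above; equality holds iff all terms c_k z^k can be made to align in phase at a single z on |z|=r.
Part (b). At z = 3 (real, on the circle |z| = r):
  p(3) = (3)·3^0 + (4)·3^1 + (2)·3^2 = 33.
  |p(3)| = 33.
Since all nonzero coefficients share the same sign, |p(3)| = 33 = M_tri(3); the triangle bound is attained at z = 3, so in fact M(r) = 33.

M_tri(3) = 33; |p(3)| = 33; equality at z=3: yes.


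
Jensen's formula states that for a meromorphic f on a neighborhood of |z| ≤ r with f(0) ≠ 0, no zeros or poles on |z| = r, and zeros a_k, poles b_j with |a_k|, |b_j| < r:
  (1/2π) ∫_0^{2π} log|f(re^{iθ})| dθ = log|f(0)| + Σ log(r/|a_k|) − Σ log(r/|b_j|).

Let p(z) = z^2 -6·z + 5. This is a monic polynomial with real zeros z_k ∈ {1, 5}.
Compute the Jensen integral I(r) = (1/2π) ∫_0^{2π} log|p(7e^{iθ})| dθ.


Zeros: 1, 5; r = 7.
Inside |z| < r: 1, 5. Outside (|z| ≥ r): ∅.
p(0) = 5, so log|p(0)| = log(5) = 1.6094.
Apply Jensen: I(r) = log|p(0)| + Σ_k log(r/|z_k|), summed over zeros inside |z| < r.
  log(r/|z_k|) for z_k = 1: log(7/1) = 1.9459
  log(r/|z_k|) for z_k = 5: log(7/5) = 0.3365
Sum over inside zeros: 2.2824.
I(r) = log|p(0)| + (inside sum) = 1.6094 + 2.2824 = 3.8918.
Closed form (all zeros inside, monic): I(r) = n·log(r) = 2·log(7) = 3.8918. ✓

I(r) ≈ 3.8918.


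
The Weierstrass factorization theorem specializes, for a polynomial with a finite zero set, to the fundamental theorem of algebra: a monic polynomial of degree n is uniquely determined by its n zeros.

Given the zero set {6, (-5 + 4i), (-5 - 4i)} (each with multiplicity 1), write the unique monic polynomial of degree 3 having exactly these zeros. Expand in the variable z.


The polynomial is p(z) = ∏_{α ∈ S} (z − α), where S = {6, (-5 + 4i), (-5 - 4i)}.
Expanding the product yields: p(z) = z^3 + 4·z^2 -19·z -246.
Note conjugate pairs combine to real quadratics: (z − (-5+4i))(z − (-5−4i)) = z² + 10z + 41.
The resulting polynomial has degree 3 and real coefficients as required.

p(z) = z^3 + 4·z^2 -19·z -246.


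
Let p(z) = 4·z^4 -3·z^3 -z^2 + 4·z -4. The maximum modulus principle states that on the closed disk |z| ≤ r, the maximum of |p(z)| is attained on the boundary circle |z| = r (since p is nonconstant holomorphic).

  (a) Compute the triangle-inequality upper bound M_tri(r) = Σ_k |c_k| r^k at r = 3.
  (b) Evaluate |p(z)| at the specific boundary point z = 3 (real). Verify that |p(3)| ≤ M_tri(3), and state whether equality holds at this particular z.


Coefficients: c_0 = -4, c_1 = 4, c_2 = -1, c_3 = -3, c_4 = 4. Radius r = 3.
Part (a). Triangle bound: M_tri(r) = Σ_k |c_k| r^k
  = |-4|·3^0 + |4|·3^1 + |-1|·3^2 + |-3|·3^3 + |4|·3^4
  = 4 + 12 + 9 + 81 + 324 = 430.
This bounds M(r) := max_{|z|=r} |p(z)| from above; equality holds iff all terms c_k z^k can be made to align in phase at a single z on |z|=r.
Part (b). At z = 3 (real, on the circle |z| = r):
  p(3) = (-4)·3^0 + (4)·3^1 + (-1)·3^2 + (-3)·3^3 + (4)·3^4 = 242.
  |p(3)| = 242.
Check: |p(3)| = 242 ≤ 430 = M_tri(3). ✓ Equality does not hold at z = 3 (the coefficients have mixed signs, so the terms do not all align in phase there).

M_tri(3) = 430; |p(3)| = 242; equality at z=3: no.


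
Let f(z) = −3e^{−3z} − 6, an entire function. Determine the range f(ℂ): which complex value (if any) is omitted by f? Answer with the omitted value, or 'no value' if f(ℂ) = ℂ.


Little Picard bounds the complement of f(ℂ) to at most one point.
e^{−3z} is never zero on ℂ, so -3·e^{−3z} takes every value in ℂ ∖ {0}. Adding -6 shifts the range to ℂ ∖ {-6}. Thus f omits exactly the value -6.

Omitted value: -6.


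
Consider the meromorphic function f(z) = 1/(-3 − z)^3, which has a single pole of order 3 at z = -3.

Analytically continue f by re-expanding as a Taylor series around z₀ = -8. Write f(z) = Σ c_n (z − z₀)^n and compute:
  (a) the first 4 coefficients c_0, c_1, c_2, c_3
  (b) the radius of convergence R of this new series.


Let w = z − z₀, so z = z₀ + w.
Then -3 − z = -3 − (z₀ + w) = (-3 − z₀) − w = 5 − w.
f(z) = 1/(5 − w)^3 = (1/(5)^3) · (1 − w/(5))^{−3}.
By the binomial series (1−u)^{−3} = Σ_{n≥0} C(n+2, 2) u^n for |u|<1, with u = w/(5):
  c_n = C(n+2, 2) / (5)^(n+3).
  c_0 = 1/(5)^3 = 1/125.
  c_1 = 3/(5)^4 = 3/625.
  c_2 = 6/(5)^5 = 6/3125.
  c_3 = 10/(5)^6 = 2/3125.
The series is valid for |w/d| < 1, i.e. |z − z₀| < |d|.
Radius of convergence: R = |-3 − z₀| = |5| = 5 (distance from z₀ to the singularity z = -3).

c_0 = 1/125, c_1 = 3/625, c_2 = 6/3125, c_3 = 2/3125; R = 5.


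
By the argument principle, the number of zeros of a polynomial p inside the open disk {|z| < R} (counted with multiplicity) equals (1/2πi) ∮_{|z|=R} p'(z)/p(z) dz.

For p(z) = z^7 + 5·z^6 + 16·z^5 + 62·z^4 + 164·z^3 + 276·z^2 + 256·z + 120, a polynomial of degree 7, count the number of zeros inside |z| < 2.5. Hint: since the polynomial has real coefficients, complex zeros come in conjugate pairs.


The zeros of p are: (1 + 3i), (1 - 3i), (-1 + 1i), (-1 - 1i), (-1 + 1i), (-1 - 1i), -3.
Their magnitudes are: 3.162, 3.162, 1.414, 1.414, 1.414, 1.414, 3.
Zeros with |z| < R = 2.5: (-1 + 1i), (-1 - 1i), (-1 + 1i), (-1 - 1i).
Count = 4.
By the argument principle, (1/2πi) ∮_{|z|=R} p'(z)/p(z) dz equals exactly this count.

Number of zeros inside |z| < 2.5: 4.


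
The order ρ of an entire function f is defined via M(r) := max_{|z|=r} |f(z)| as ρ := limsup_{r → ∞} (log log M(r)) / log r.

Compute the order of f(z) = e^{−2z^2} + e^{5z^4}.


Each summand is entire of order 2 and 4 respectively (as in the single-exponential case). The order of a sum is at most the max of the orders, so ρ ≤ 4. For the lower bound: on |z|=r choose arg z so that 5z^4 is real positive; then |e^{5z^4}| = e^{5r^4} while |e^{-2z^2}| ≤ e^{2r^2} = o(e^{5r^4}). So |f| ≥ e^{5r^4}(1 − o(1)) and ρ ≥ 4. Hence ρ = max(2, 4) = 4.
Therefore ρ = 4.

Order ρ = 4.


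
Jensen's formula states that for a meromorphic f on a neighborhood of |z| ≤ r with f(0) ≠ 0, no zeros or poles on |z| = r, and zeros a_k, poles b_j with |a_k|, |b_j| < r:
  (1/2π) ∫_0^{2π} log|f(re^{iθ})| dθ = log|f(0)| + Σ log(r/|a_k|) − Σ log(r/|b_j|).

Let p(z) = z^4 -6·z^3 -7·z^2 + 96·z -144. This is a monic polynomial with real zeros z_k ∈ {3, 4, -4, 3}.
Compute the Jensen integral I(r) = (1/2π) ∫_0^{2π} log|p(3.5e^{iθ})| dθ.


Zeros: -4, 3, 3, 4; r = 3.5.
Inside |z| < r: 3, 3. Outside (|z| ≥ r): -4, 4.
p(0) = -144, so log|p(0)| = log(144) = 4.9698.
Apply Jensen: I(r) = log|p(0)| + Σ_k log(r/|z_k|), summed over zeros inside |z| < r.
  log(r/|z_k|) for z_k = 3: log(3.5/3) = 0.1542
  log(r/|z_k|) for z_k = 3: log(3.5/3) = 0.1542
  Outside zeros (-4, 4) contribute nothing to the Jensen sum.
Sum over inside zeros: 0.3083.
I(r) = log|p(0)| + (inside sum) = 4.9698 + 0.3083 = 5.2781.
Note: since some zeros are outside |z| ≤ r, the simplified n·log(r) form does NOT apply — only the inside zeros contribute.

I(r) ≈ 5.2781.


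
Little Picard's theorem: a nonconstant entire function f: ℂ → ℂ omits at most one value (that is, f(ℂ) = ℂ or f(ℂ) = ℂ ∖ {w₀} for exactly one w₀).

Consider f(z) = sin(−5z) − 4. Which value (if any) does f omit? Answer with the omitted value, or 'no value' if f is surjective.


Little Picard bounds the complement of f(ℂ) to at most one point.
sin is entire and surjective onto ℂ: for every w ∈ ℂ, sin(ζ) = w has a solution ζ ∈ ℂ (e.g., via the complex inverse arcsin). With ζ = −5z this gives z = ζ/(-5). Then 1·sin(−5z) takes every value in 1·ℂ = ℂ, and adding -4 is a bijection of ℂ. So f is surjective and omits no value. (Note: only on the real line is sin bounded by [−1, 1].)

Omitted value: no value.


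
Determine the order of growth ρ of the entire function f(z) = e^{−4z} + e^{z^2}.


Each summand is entire of order 1 and 2 respectively (as in the single-exponential case). The order of a sum is at most the max of the orders, so ρ ≤ 2. For the lower bound: on |z|=r choose arg z so that 1z^2 is real positive; then |e^{1z^2}| = e^{1r^2} while |e^{-4z}| ≤ e^{4r^1} = o(e^{1r^2}). So |f| ≥ e^{1r^2}(1 − o(1)) and ρ ≥ 2. Hence ρ = max(1, 2) = 2.
Therefore ρ = 2.

Order ρ = 2.


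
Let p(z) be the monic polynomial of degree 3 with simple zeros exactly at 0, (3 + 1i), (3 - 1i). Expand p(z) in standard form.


The polynomial is p(z) = ∏_{α ∈ S} (z − α), where S = {0, (3 + 1i), (3 - 1i)}.
Expanding the product yields: p(z) = z^3 -6·z^2 + 10·z.
Note conjugate pairs combine to real quadratics: (z − (3+1i))(z − (3−1i)) = z² − 6z + 10.
The resulting polynomial has degree 3 and real coefficients as required.

p(z) = z^3 -6·z^2 + 10·z.


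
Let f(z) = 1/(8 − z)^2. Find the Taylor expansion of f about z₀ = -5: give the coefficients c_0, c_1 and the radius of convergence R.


Let w = z − z₀, so z = z₀ + w.
Then 8 − z = 8 − (z₀ + w) = (8 − z₀) − w = 13 − w.
f(z) = 1/(13 − w)^2 = (1/(13)^2) · (1 − w/(13))^{−2}.
By the binomial series (1−u)^{−2} = Σ_{n≥0} C(n+1, 1) u^n for |u|<1, with u = w/(13):
  c_n = C(n+1, 1) / (13)^(n+2).
  c_0 = 1/(13)^2 = 1/169.
  c_1 = 2/(13)^3 = 2/2197.
The series is valid for |w/d| < 1, i.e. |z − z₀| < |d|.
Radius of convergence: R = |8 − z₀| = |13| = 13 (distance from z₀ to the singularity z = 8).

c_0 = 1/169, c_1 = 2/2197; R = 13.


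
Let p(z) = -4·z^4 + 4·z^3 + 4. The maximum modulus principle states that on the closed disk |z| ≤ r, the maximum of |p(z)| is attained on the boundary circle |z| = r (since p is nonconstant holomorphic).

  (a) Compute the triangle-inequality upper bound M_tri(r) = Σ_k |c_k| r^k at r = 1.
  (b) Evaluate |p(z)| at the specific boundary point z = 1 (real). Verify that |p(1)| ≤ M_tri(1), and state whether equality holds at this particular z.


Coefficients: c_0 = 4, c_1 = 0, c_2 = 0, c_3 = 4, c_4 = -4. Radius r = 1.
Part (a). Triangle bound: M_tri(r) = Σ_k |c_k| r^k
  = |4|·1^0 + |0|·1^1 + |0|·1^2 + |4|·1^3 + |-4|·1^4
  = 4 + 0 + 0 + 4 + 4 = 12.
This bounds M(r) := max_{|z|=r} |p(z)| from above; equality holds iff all terms c_k z^k can be made to align in phase at a single z on |z|=r.
Part (b). At z = 1 (real, on the circle |z| = r):
  p(1) = (4)·1^0 + (0)·1^1 + (0)·1^2 + (4)·1^3 + (-4)·1^4 = 4.
  |p(1)| = 4.
Check: |p(1)| = 4 ≤ 12 = M_tri(1). ✓ Equality does not hold at z = 1 (the coefficients have mixed signs, so the terms do not all align in phase there).

M_tri(1) = 12; |p(1)| = 4; equality at z=1: no.


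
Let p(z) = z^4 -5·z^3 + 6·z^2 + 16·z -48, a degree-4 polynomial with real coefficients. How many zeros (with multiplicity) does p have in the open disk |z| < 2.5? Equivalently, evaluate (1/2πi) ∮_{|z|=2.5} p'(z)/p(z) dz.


The zeros of p are: -2, 3, (2 + 2i), (2 - 2i).
Their magnitudes are: 2, 3, 2.828, 2.828.
Zeros with |z| < R = 2.5: -2.
Count = 1.
By the argument principle, (1/2πi) ∮_{|z|=R} p'(z)/p(z) dz equals exactly this count.

Number of zeros inside |z| < 2.5: 1.


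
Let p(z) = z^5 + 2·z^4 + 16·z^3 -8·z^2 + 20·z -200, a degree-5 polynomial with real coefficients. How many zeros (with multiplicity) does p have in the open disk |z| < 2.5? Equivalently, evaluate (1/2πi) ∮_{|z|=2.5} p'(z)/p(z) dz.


The zeros of p are: (-1 + 3i), (-1 - 3i), 2, (-1 + 3i), (-1 - 3i).
Their magnitudes are: 3.162, 3.162, 2, 3.162, 3.162.
Zeros with |z| < R = 2.5: 2.
Count = 1.
By the argument principle, (1/2πi) ∮_{|z|=R} p'(z)/p(z) dz equals exactly this count.

Number of zeros inside |z| < 2.5: 1.


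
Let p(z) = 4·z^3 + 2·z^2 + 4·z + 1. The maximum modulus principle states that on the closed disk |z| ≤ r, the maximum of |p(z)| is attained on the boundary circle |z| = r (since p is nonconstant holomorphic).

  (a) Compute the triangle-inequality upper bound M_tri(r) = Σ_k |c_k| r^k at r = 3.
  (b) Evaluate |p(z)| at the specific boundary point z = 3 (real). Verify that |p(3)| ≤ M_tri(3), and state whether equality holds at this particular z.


Coefficients: c_0 = 1, c_1 = 4, c_2 = 2, c_3 = 4. Radius r = 3.
Part (a). Triangle bound: M_tri(r) = Σ_k |c_k| r^k
  = |1|·3^0 + |4|·3^1 + |2|·3^2 + |4|·3^3
  = 1 + 12 + 18 + 108 = 139.
This bounds M(r) := max_{|z|=r} |p(z)| from above; equality holds iff all terms c_k z^k can be made to align in phase at a single z on |z|=r.
Part (b). At z = 3 (real, on the circle |z| = r):
  p(3) = (1)·3^0 + (4)·3^1 + (2)·3^2 + (4)·3^3 = 139.
  |p(3)| = 139.
Since all nonzero coefficients share the same sign, |p(3)| = 139 = M_tri(3); the triangle bound is attained at z = 3, so in fact M(r) = 139.

M_tri(3) = 139; |p(3)| = 139; equality at z=3: yes.


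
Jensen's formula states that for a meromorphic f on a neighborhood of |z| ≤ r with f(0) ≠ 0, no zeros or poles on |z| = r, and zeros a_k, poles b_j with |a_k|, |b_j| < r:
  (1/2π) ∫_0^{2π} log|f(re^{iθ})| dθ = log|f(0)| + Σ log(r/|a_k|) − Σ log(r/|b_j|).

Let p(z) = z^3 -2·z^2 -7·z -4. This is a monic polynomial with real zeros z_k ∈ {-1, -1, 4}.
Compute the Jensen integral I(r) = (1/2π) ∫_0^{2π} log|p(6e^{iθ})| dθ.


Zeros: -1, -1, 4; r = 6.
Inside |z| < r: -1, -1, 4. Outside (|z| ≥ r): ∅.
p(0) = -4, so log|p(0)| = log(4) = 1.3863.
Apply Jensen: I(r) = log|p(0)| + Σ_k log(r/|z_k|), summed over zeros inside |z| < r.
  log(r/|z_k|) for z_k = -1: log(6/1) = 1.7918
  log(r/|z_k|) for z_k = -1: log(6/1) = 1.7918
  log(r/|z_k|) for z_k = 4: log(6/4) = 0.4055
Sum over inside zeros: 3.9890.
I(r) = log|p(0)| + (inside sum) = 1.3863 + 3.9890 = 5.3753.
Closed form (all zeros inside, monic): I(r) = n·log(r) = 3·log(6) = 5.3753. ✓

I(r) ≈ 5.3753.


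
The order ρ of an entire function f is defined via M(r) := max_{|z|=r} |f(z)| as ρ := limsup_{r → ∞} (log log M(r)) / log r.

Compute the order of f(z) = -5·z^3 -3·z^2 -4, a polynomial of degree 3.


|f(z)| ≤ Σ|c_k|·r^k = O(r^3) as r → ∞. Polynomial growth is O(e^{r^ε}) for every ε > 0 (since r^3/e^{r^ε} → 0), so ρ ≤ ε for all ε > 0, i.e. ρ = 0. Every nonconstant polynomial has order 0.
Therefore ρ = 0.

Order ρ = 0.


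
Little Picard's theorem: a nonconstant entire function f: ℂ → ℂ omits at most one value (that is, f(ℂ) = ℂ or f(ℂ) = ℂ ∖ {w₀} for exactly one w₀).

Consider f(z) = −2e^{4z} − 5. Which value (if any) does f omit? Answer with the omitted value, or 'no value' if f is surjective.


Little Picard bounds the complement of f(ℂ) to at most one point.
e^{4z} is never zero on ℂ, so -2·e^{4z} takes every value in ℂ ∖ {0}. Adding -5 shifts the range to ℂ ∖ {-5}. Thus f omits exactly the value -5.

Omitted value: -5.


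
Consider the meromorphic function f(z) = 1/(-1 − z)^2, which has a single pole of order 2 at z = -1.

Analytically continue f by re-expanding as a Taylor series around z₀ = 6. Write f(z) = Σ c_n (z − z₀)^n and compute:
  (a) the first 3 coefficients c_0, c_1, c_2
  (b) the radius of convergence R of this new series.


Let w = z − z₀, so z = z₀ + w.
Then -1 − z = -1 − (z₀ + w) = (-1 − z₀) − w = -7 − w.
f(z) = 1/(-7 − w)^2 = (1/(-7)^2) · (1 − w/(-7))^{−2}.
By the binomial series (1−u)^{−2} = Σ_{n≥0} C(n+1, 1) u^n for |u|<1, with u = w/(-7):
  c_n = C(n+1, 1) / (-7)^(n+2).
  c_0 = 1/(-7)^2 = 1/49.
  c_1 = 2/(-7)^3 = -2/343.
  c_2 = 3/(-7)^4 = 3/2401.
The series is valid for |w/d| < 1, i.e. |z − z₀| < |d|.
Radius of convergence: R = |-1 − z₀| = |-7| = 7 (distance from z₀ to the singularity z = -1).

c_0 = 1/49, c_1 = -2/343, c_2 = 3/2401; R = 7.


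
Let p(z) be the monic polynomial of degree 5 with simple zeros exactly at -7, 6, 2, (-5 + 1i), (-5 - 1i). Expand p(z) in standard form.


The polynomial is p(z) = ∏_{α ∈ S} (z − α), where S = {-7, 6, 2, (-5 + 1i), (-5 - 1i)}.
Expanding the product yields: p(z) = z^5 + 9·z^4 -28·z^3 -382·z^2 -304·z + 2184.
Note conjugate pairs combine to real quadratics: (z − (-5+1i))(z − (-5−1i)) = z² + 10z + 26.
The resulting polynomial has degree 5 and real coefficients as required.

p(z) = z^5 + 9·z^4 -28·z^3 -382·z^2 -304·z + 2184.


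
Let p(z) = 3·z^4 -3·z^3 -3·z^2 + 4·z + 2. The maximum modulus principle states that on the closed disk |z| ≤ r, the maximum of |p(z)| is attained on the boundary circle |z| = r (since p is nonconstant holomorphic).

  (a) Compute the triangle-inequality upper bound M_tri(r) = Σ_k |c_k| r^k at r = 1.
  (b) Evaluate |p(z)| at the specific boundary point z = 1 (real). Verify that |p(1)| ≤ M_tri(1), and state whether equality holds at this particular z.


Coefficients: c_0 = 2, c_1 = 4, c_2 = -3, c_3 = -3, c_4 = 3. Radius r = 1.
Part (a). Triangle bound: M_tri(r) = Σ_k |c_k| r^k
  = |2|·1^0 + |4|·1^1 + |-3|·1^2 + |-3|·1^3 + |3|·1^4
  = 2 + 4 + 3 + 3 + 3 = 15.
This bounds M(r) := max_{|z|=r} |p(z)| from above; equality holds iff all terms c_k z^k can be made to align in phase at a single z on |z|=r.
Part (b). At z = 1 (real, on the circle |z| = r):
  p(1) = (2)·1^0 + (4)·1^1 + (-3)·1^2 + (-3)·1^3 + (3)·1^4 = 3.
  |p(1)| = 3.
Check: |p(1)| = 3 ≤ 15 = M_tri(1). ✓ Equality does not hold at z = 1 (the coefficients have mixed signs, so the terms do not all align in phase there).

M_tri(1) = 15; |p(1)| = 3; equality at z=1: no.


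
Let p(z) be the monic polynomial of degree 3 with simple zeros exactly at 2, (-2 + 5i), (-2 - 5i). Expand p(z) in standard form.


The polynomial is p(z) = ∏_{α ∈ S} (z − α), where S = {2, (-2 + 5i), (-2 - 5i)}.
Expanding the product yields: p(z) = z^3 + 2·z^2 + 21·z -58.
Note conjugate pairs combine to real quadratics: (z − (-2+5i))(z − (-2−5i)) = z² + 4z + 29.
The resulting polynomial has degree 3 and real coefficients as required.

p(z) = z^3 + 2·z^2 + 21·z -58.


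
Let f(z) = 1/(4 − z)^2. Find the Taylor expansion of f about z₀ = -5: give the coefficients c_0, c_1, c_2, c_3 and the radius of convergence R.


Let w = z − z₀, so z = z₀ + w.
Then 4 − z = 4 − (z₀ + w) = (4 − z₀) − w = 9 − w.
f(z) = 1/(9 − w)^2 = (1/(9)^2) · (1 − w/(9))^{−2}.
By the binomial series (1−u)^{−2} = Σ_{n≥0} C(n+1, 1) u^n for |u|<1, with u = w/(9):
  c_n = C(n+1, 1) / (9)^(n+2).
  c_0 = 1/(9)^2 = 1/81.
  c_1 = 2/(9)^3 = 2/729.
  c_2 = 3/(9)^4 = 1/2187.
  c_3 = 4/(9)^5 = 4/59049.
The series is valid for |w/d| < 1, i.e. |z − z₀| < |d|.
Radius of convergence: R = |4 − z₀| = |9| = 9 (distance from z₀ to the singularity z = 4).

c_0 = 1/81, c_1 = 2/729, c_2 = 1/2187, c_3 = 4/59049; R = 9.


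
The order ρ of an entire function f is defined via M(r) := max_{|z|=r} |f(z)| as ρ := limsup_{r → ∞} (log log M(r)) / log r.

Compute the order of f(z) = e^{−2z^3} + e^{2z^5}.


Each summand is entire of order 3 and 5 respectively (as in the single-exponential case). The order of a sum is at most the max of the orders, so ρ ≤ 5. For the lower bound: on |z|=r choose arg z so that 2z^5 is real positive; then |e^{2z^5}| = e^{2r^5} while |e^{-2z^3}| ≤ e^{2r^3} = o(e^{2r^5}). So |f| ≥ e^{2r^5}(1 − o(1)) and ρ ≥ 5. Hence ρ = max(3, 5) = 5.
Therefore ρ = 5.

Order ρ = 5.


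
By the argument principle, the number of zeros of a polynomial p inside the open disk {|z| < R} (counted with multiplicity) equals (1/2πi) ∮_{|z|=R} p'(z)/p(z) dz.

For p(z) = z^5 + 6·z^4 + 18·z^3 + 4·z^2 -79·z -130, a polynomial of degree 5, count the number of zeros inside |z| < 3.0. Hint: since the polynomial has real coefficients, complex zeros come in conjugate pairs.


The zeros of p are: 2, (-2 + 3i), (-2 - 3i), (-2 + 1i), (-2 - 1i).
Their magnitudes are: 2, 3.606, 3.606, 2.236, 2.236.
Zeros with |z| < R = 3.0: 2, (-2 + 1i), (-2 - 1i).
Count = 3.
By the argument principle, (1/2πi) ∮_{|z|=R} p'(z)/p(z) dz equals exactly this count.

Number of zeros inside |z| < 3.0: 3.


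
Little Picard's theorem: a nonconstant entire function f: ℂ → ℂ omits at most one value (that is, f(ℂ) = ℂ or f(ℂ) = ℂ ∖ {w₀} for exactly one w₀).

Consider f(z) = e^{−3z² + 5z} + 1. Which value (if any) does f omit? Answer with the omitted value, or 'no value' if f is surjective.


Little Picard bounds the complement of f(ℂ) to at most one point.
The exponent g(z) = −3z² + 5z is a nonconstant polynomial, hence surjective onto ℂ. So e^{g(z)} takes every value in {e^w : w ∈ ℂ} = ℂ ∖ {0}. Adding 1 shifts the range to ℂ ∖ {1}. f omits exactly 1.

Omitted value: 1.


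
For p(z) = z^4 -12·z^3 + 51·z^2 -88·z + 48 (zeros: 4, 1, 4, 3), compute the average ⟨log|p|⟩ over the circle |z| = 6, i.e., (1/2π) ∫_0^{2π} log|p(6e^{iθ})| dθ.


Zeros: 1, 3, 4, 4; r = 6.
Inside |z| < r: 1, 3, 4, 4. Outside (|z| ≥ r): ∅.
p(0) = 48, so log|p(0)| = log(48) = 3.8712.
Apply Jensen: I(r) = log|p(0)| + Σ_k log(r/|z_k|), summed over zeros inside |z| < r.
  log(r/|z_k|) for z_k = 4: log(6/4) = 0.4055
  log(r/|z_k|) for z_k = 1: log(6/1) = 1.7918
  log(r/|z_k|) for z_k = 4: log(6/4) = 0.4055
  log(r/|z_k|) for z_k = 3: log(6/3) = 0.6931
Sum over inside zeros: 3.2958.
I(r) = log|p(0)| + (inside sum) = 3.8712 + 3.2958 = 7.1670.
Closed form (all zeros inside, monic): I(r) = n·log(r) = 4·log(6) = 7.1670. ✓

I(r) ≈ 7.1670.


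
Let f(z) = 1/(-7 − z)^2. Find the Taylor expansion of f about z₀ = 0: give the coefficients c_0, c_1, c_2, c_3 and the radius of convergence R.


Let w = z − z₀, so z = z₀ + w.
Then -7 − z = -7 − (z₀ + w) = (-7 − z₀) − w = -7 − w.
f(z) = 1/(-7 − w)^2 = (1/(-7)^2) · (1 − w/(-7))^{−2}.
By the binomial series (1−u)^{−2} = Σ_{n≥0} C(n+1, 1) u^n for |u|<1, with u = w/(-7):
  c_n = C(n+1, 1) / (-7)^(n+2).
  c_0 = 1/(-7)^2 = 1/49.
  c_1 = 2/(-7)^3 = -2/343.
  c_2 = 3/(-7)^4 = 3/2401.
  c_3 = 4/(-7)^5 = -4/16807.
The series is valid for |w/d| < 1, i.e. |z − z₀| < |d|.
Radius of convergence: R = |-7 − z₀| = |-7| = 7 (distance from z₀ to the singularity z = -7).

c_0 = 1/49, c_1 = -2/343, c_2 = 3/2401, c_3 = -4/16807; R = 7.


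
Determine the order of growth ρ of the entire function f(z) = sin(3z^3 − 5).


Write sin(w) = (e^{iw} ± e^{−iw})/(2 or 2i), so |sin(w)| ≤ e^{|w|}. With w = 3z^3 − 5, |w| ≤ 3r^3 + 5 on |z|=r, giving M(r) ≤ e^{3r^3 + 5} and ρ ≤ 3. For the lower bound, choose z on |z|=r with 3z^3 purely imaginary of modulus 3r^3; then |sin(3z^3 − 5)| grows like e^{3r^3}/2, so ρ ≥ 3. Hence ρ = 3.
Therefore ρ = 3.

Order ρ = 3.
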